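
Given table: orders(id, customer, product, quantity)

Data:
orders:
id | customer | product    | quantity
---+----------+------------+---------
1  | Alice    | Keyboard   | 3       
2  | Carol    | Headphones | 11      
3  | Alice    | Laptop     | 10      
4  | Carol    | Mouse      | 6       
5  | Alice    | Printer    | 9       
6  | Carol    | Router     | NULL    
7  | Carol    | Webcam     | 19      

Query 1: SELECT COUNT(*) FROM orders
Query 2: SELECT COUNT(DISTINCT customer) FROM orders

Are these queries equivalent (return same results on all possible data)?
No, not equivalent

Query 1 returns: [(7,)]
Query 2 returns: [(2,)]

Reason: COUNT(*) counts rows, COUNT(DISTINCT customer) counts unique customers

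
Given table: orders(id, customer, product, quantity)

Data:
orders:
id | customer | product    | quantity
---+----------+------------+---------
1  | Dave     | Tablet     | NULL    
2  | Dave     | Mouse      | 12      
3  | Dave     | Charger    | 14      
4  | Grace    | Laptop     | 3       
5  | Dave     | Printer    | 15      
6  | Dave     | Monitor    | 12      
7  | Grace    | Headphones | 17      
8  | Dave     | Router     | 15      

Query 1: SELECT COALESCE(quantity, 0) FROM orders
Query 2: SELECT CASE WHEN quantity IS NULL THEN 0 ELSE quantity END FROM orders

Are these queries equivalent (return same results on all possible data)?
Yes, equivalent

Both queries return: [(0,), (3,), (12,), (12,), (14,), (15,), (15,), (17,)]

Reason: COALESCE vs CASE for NULL handling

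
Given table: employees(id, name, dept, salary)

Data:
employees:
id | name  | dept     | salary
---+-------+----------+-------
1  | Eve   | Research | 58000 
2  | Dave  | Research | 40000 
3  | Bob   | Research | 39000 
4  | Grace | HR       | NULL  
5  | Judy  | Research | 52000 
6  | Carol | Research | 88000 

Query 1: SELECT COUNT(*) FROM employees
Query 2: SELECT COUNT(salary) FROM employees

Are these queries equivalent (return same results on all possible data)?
No, not equivalent

Query 1 returns: [(6,)]
Query 2 returns: [(5,)]

Reason: COUNT(*) includes NULLs, COUNT(column) excludes them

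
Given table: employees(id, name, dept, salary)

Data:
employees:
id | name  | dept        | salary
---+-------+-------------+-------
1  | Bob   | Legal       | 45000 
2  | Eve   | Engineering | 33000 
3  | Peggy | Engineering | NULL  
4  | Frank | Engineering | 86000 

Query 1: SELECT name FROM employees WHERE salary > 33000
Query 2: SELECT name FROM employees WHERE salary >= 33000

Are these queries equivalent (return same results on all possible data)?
No, not equivalent

Query 1 returns: [('Bob',), ('Frank',)]
Query 2 returns: [('Bob',), ('Eve',), ('Frank',)]

Reason: > vs >= gives different results when salary = 33000 exists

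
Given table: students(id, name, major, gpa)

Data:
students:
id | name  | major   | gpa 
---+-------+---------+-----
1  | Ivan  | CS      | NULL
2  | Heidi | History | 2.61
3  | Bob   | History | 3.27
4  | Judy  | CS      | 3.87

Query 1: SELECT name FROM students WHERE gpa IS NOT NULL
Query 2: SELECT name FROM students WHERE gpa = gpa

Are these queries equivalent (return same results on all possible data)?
Yes, equivalent

Both queries return: [('Bob',), ('Heidi',), ('Judy',)]

Reason: IS NOT NULL vs self-equality (both exclude NULLs)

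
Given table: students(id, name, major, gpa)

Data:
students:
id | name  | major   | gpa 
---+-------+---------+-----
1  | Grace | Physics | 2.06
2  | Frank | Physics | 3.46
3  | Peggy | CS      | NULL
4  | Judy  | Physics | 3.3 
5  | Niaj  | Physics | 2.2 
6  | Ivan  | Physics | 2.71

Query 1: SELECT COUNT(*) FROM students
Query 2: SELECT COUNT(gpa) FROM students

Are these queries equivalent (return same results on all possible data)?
No, not equivalent

Query 1 returns: [(6,)]
Query 2 returns: [(5,)]

Reason: COUNT(*) includes NULLs, COUNT(column) excludes them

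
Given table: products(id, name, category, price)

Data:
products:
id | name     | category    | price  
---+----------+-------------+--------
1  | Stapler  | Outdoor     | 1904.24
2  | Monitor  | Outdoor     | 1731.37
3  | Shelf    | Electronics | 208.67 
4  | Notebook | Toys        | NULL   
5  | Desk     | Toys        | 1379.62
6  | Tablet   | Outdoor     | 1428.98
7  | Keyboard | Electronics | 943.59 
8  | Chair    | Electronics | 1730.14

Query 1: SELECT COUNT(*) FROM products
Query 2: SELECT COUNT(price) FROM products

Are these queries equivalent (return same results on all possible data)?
No, not equivalent

Query 1 returns: [(8,)]
Query 2 returns: [(7,)]

Reason: COUNT(*) includes NULLs, COUNT(column) excludes them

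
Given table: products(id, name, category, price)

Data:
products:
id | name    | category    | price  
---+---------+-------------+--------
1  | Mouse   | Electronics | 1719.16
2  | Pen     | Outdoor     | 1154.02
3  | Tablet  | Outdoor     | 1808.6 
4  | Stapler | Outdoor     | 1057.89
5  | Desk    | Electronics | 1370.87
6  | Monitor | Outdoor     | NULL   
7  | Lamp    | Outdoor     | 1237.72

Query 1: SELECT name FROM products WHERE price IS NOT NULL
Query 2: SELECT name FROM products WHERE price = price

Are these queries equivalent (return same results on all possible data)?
Yes, equivalent

Both queries return: [('Desk',), ('Lamp',), ('Mouse',), ('Pen',), ('Stapler',), ('Tablet',)]

Reason: IS NOT NULL vs self-equality (both exclude NULLs)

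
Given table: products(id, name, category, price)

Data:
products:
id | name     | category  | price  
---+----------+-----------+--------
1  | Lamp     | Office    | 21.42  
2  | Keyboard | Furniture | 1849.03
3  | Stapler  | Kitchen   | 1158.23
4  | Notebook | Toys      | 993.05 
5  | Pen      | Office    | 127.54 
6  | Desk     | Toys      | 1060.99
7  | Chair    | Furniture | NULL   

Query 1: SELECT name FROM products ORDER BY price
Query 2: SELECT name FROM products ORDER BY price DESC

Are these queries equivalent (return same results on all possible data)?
No, not equivalent

Query 1 returns: [('Chair',), ('Lamp',), ('Pen',), ('Notebook',), ('Desk',), ('Stapler',), ('Keyboard',)]
Query 2 returns: [('Keyboard',), ('Stapler',), ('Desk',), ('Notebook',), ('Pen',), ('Lamp',), ('Chair',)]

Reason: ASC vs DESC gives opposite ordering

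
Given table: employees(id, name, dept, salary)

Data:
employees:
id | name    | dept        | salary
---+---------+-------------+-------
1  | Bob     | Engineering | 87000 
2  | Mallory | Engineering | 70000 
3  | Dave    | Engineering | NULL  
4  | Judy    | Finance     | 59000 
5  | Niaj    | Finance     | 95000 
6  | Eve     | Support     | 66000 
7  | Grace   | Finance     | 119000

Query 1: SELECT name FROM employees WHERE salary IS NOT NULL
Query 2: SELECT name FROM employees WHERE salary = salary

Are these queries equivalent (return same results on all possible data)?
Yes, equivalent

Both queries return: [('Bob',), ('Eve',), ('Grace',), ('Judy',), ('Mallory',), ('Niaj',)]

Reason: IS NOT NULL vs self-equality (both exclude NULLs)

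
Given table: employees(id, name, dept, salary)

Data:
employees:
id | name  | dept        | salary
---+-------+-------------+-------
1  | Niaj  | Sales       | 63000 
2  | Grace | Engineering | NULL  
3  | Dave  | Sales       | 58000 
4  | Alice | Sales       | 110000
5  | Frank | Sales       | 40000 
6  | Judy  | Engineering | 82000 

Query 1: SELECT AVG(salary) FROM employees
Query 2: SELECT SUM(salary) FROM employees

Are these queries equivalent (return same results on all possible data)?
No, not equivalent

Query 1 returns: [(70600.0,)]
Query 2 returns: [(353000,)]

Reason: AVG vs SUM give different aggregate values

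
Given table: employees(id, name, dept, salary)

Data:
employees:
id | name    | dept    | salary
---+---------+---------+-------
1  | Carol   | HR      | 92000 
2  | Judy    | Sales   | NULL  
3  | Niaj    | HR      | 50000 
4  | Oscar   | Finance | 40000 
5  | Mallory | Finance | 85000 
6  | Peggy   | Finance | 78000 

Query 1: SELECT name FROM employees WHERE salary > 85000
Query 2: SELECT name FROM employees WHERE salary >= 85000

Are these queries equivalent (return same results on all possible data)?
No, not equivalent

Query 1 returns: [('Carol',)]
Query 2 returns: [('Carol',), ('Mallory',)]

Reason: > vs >= gives different results when salary = 85000 exists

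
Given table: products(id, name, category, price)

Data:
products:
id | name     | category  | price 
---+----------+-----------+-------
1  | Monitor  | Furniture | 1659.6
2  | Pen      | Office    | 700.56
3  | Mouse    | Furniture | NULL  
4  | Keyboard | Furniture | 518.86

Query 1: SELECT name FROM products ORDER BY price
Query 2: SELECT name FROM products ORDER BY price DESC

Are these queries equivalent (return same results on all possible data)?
No, not equivalent

Query 1 returns: [('Mouse',), ('Keyboard',), ('Pen',), ('Monitor',)]
Query 2 returns: [('Monitor',), ('Pen',), ('Keyboard',), ('Mouse',)]

Reason: ASC vs DESC gives opposite ordering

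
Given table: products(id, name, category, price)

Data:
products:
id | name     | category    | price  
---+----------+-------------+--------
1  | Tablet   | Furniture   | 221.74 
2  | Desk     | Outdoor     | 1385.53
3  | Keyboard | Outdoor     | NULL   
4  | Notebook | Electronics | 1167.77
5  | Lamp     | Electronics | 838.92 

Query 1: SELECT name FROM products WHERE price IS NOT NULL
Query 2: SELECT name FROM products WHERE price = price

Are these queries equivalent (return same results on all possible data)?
Yes, equivalent

Both queries return: [('Desk',), ('Lamp',), ('Notebook',), ('Tablet',)]

Reason: IS NOT NULL vs self-equality (both exclude NULLs)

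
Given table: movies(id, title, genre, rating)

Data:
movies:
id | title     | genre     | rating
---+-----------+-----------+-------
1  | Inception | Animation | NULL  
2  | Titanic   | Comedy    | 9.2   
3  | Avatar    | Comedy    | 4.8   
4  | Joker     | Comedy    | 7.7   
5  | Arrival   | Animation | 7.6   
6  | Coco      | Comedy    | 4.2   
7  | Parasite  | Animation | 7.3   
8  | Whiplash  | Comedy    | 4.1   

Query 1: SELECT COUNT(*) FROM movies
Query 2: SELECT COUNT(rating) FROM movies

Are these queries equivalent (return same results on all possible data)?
No, not equivalent

Query 1 returns: [(8,)]
Query 2 returns: [(7,)]

Reason: COUNT(*) includes NULLs, COUNT(column) excludes them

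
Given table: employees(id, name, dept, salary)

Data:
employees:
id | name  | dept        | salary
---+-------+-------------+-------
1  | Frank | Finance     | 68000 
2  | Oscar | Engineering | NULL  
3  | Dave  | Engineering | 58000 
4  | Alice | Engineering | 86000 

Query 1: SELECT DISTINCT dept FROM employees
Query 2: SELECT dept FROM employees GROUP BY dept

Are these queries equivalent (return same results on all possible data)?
Yes, equivalent

Both queries return: [('Engineering',), ('Finance',)]

Reason: Both get unique depts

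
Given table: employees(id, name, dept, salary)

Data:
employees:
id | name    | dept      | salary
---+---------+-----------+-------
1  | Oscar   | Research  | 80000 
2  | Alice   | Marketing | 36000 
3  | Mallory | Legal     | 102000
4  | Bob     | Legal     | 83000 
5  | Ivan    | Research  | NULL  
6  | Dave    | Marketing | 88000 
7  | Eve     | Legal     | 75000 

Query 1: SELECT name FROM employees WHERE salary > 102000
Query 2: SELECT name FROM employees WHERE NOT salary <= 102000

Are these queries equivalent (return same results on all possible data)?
Yes, equivalent

Both queries return: []

Reason: Both filter salary > 102000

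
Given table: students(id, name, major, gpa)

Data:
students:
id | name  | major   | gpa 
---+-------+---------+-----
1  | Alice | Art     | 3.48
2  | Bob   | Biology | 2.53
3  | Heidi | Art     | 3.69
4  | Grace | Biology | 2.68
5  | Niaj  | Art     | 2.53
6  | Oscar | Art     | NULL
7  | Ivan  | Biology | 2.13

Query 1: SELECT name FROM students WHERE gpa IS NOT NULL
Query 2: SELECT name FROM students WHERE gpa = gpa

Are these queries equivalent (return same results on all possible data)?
Yes, equivalent

Both queries return: [('Alice',), ('Bob',), ('Grace',), ('Heidi',), ('Ivan',), ('Niaj',)]

Reason: IS NOT NULL vs self-equality (both exclude NULLs)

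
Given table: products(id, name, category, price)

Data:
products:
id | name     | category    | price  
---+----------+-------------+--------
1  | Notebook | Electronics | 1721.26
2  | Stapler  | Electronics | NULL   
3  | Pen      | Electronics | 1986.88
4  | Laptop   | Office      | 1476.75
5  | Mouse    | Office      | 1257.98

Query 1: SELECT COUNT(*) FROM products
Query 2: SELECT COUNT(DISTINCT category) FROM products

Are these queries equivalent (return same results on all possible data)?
No, not equivalent

Query 1 returns: [(5,)]
Query 2 returns: [(2,)]

Reason: COUNT(*) counts rows, COUNT(DISTINCT category) counts unique categorys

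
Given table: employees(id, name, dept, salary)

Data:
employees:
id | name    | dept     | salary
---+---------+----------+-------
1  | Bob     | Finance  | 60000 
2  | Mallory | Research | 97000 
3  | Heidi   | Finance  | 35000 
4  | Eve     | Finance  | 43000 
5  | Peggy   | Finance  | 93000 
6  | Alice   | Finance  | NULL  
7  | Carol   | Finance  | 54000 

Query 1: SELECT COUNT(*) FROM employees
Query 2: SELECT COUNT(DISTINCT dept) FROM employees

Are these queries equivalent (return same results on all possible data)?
No, not equivalent

Query 1 returns: [(7,)]
Query 2 returns: [(2,)]

Reason: COUNT(*) counts rows, COUNT(DISTINCT dept) counts unique depts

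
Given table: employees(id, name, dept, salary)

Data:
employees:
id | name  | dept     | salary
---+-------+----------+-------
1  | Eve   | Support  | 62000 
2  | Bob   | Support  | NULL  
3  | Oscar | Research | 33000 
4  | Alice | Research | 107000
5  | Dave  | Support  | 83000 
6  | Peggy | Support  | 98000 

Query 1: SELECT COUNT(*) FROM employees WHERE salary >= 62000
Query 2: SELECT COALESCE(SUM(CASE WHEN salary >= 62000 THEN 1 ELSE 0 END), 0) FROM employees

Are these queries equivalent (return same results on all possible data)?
Yes, equivalent

Both queries return: [(4,)]

Reason: COUNT with WHERE vs conditional SUM (COALESCE handles empty-table NULL)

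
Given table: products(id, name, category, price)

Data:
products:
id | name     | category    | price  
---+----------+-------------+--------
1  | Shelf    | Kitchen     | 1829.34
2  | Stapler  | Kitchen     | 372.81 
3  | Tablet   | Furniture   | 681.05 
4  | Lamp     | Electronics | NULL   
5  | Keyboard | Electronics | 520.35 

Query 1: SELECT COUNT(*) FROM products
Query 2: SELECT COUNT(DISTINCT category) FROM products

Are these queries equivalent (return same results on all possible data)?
No, not equivalent

Query 1 returns: [(5,)]
Query 2 returns: [(3,)]

Reason: COUNT(*) counts rows, COUNT(DISTINCT category) counts unique categorys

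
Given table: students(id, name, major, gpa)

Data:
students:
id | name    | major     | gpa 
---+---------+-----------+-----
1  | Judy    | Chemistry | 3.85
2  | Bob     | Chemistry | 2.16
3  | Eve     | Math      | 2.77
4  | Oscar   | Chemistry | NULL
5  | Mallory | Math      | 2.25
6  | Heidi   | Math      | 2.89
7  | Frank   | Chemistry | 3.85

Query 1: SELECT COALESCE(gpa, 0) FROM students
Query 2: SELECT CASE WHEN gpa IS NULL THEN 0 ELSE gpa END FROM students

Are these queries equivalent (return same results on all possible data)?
Yes, equivalent

Both queries return: [(0,), (2.16,), (2.25,), (2.77,), (2.89,), (3.85,), (3.85,)]

Reason: COALESCE vs CASE for NULL handling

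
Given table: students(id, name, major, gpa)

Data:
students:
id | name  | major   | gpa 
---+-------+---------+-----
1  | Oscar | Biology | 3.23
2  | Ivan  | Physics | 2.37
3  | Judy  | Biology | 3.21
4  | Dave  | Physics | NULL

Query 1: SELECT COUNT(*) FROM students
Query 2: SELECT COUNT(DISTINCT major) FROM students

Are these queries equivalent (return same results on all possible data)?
No, not equivalent

Query 1 returns: [(4,)]
Query 2 returns: [(2,)]

Reason: COUNT(*) counts rows, COUNT(DISTINCT major) counts unique majors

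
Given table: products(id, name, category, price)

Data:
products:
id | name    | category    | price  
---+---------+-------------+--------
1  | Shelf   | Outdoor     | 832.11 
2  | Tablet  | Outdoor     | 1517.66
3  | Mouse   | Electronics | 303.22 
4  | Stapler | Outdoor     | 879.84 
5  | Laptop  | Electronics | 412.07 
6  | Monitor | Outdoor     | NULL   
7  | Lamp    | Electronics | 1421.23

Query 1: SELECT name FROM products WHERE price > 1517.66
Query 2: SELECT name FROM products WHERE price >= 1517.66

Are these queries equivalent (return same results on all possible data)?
No, not equivalent

Query 1 returns: []
Query 2 returns: [('Tablet',)]

Reason: > vs >= gives different results when price = 1517.66 exists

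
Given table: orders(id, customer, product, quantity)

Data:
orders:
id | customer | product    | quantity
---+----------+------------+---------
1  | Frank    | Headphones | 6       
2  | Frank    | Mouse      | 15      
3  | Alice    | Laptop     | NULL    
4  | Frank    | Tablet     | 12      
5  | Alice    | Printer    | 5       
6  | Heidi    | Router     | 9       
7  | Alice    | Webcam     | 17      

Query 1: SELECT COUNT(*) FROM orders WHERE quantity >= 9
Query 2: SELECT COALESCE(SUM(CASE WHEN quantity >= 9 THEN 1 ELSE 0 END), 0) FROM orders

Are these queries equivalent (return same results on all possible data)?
Yes, equivalent

Both queries return: [(4,)]

Reason: COUNT with WHERE vs conditional SUM (COALESCE handles empty-table NULL)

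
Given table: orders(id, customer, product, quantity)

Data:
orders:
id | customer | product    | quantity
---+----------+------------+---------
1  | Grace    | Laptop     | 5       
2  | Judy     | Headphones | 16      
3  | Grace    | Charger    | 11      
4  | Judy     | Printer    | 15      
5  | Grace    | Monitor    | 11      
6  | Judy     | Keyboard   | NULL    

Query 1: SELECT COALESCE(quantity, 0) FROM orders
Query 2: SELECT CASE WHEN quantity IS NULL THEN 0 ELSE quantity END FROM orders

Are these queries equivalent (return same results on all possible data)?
Yes, equivalent

Both queries return: [(0,), (5,), (11,), (11,), (15,), (16,)]

Reason: COALESCE vs CASE for NULL handling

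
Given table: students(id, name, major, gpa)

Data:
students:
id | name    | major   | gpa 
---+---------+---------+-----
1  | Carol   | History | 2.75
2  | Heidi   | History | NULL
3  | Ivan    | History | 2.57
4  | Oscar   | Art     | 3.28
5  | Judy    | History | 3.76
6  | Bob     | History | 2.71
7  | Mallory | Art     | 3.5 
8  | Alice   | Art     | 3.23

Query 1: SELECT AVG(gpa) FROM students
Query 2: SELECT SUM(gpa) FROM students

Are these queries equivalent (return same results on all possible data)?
No, not equivalent

Query 1 returns: [(3.1142857142857143,)]
Query 2 returns: [(21.8,)]

Reason: AVG vs SUM give different aggregate values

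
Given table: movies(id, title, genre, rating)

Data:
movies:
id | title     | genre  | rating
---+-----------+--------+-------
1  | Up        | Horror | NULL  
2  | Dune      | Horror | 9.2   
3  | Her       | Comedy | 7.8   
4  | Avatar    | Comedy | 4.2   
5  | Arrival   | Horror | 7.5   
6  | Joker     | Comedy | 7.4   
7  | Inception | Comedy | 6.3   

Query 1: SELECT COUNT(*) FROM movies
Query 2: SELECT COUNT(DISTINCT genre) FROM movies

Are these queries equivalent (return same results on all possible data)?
No, not equivalent

Query 1 returns: [(7,)]
Query 2 returns: [(2,)]

Reason: COUNT(*) counts rows, COUNT(DISTINCT genre) counts unique genres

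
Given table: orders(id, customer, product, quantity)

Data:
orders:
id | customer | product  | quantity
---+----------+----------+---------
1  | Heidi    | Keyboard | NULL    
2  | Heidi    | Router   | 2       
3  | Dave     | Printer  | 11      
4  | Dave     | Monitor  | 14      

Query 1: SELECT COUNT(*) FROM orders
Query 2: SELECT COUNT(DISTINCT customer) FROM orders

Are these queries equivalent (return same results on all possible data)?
No, not equivalent

Query 1 returns: [(4,)]
Query 2 returns: [(2,)]

Reason: COUNT(*) counts rows, COUNT(DISTINCT customer) counts unique customers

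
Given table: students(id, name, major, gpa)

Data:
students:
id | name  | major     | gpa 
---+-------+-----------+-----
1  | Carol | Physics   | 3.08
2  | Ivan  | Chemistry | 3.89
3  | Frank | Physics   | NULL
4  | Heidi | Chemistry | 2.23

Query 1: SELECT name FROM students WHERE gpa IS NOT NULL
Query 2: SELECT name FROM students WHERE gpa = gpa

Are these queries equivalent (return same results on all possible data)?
Yes, equivalent

Both queries return: [('Carol',), ('Heidi',), ('Ivan',)]

Reason: IS NOT NULL vs self-equality (both exclude NULLs)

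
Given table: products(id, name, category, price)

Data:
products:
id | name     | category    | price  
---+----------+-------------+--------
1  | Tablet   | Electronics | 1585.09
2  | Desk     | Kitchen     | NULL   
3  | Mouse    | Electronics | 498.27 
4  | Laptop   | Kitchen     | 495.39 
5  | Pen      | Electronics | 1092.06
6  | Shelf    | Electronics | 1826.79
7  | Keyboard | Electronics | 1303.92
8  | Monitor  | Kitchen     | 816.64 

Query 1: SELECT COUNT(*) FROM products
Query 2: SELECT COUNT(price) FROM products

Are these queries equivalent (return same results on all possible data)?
No, not equivalent

Query 1 returns: [(8,)]
Query 2 returns: [(7,)]

Reason: COUNT(*) includes NULLs, COUNT(column) excludes them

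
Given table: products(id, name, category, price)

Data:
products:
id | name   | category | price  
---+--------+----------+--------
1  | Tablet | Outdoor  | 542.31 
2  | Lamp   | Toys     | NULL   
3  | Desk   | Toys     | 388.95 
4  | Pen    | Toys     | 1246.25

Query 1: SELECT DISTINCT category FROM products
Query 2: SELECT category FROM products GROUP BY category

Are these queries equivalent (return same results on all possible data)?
Yes, equivalent

Both queries return: [('Outdoor',), ('Toys',)]

Reason: Both get unique categorys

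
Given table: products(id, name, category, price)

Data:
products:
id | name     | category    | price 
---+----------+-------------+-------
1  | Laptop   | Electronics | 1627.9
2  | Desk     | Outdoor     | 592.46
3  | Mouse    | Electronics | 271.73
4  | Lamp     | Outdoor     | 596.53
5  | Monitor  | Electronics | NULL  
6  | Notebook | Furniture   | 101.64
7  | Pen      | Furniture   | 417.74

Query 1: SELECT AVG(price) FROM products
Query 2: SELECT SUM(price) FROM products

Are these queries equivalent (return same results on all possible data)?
No, not equivalent

Query 1 returns: [(601.3333333333334,)]
Query 2 returns: [(3608.0,)]

Reason: AVG vs SUM give different aggregate values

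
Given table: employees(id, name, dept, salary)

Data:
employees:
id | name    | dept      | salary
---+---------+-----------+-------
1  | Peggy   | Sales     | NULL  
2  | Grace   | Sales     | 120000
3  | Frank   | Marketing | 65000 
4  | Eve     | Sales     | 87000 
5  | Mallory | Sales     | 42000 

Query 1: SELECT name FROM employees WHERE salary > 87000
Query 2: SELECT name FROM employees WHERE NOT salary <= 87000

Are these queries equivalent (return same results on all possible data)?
Yes, equivalent

Both queries return: [('Grace',)]

Reason: Both filter salary > 87000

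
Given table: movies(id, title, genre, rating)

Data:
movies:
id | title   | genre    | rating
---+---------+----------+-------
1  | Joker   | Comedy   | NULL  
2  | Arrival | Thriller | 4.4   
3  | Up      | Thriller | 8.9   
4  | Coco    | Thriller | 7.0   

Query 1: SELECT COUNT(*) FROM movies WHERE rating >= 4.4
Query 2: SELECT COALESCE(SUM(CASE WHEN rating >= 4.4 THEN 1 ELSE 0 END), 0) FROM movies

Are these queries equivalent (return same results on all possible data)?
Yes, equivalent

Both queries return: [(3,)]

Reason: COUNT with WHERE vs conditional SUM (COALESCE handles empty-table NULL)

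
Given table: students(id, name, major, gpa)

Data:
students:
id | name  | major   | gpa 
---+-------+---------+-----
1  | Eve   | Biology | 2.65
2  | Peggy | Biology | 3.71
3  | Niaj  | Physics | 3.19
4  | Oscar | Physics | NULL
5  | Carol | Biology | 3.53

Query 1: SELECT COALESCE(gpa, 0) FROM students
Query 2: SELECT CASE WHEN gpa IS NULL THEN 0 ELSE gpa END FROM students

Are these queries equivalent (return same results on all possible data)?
Yes, equivalent

Both queries return: [(0,), (2.65,), (3.19,), (3.53,), (3.71,)]

Reason: COALESCE vs CASE for NULL handling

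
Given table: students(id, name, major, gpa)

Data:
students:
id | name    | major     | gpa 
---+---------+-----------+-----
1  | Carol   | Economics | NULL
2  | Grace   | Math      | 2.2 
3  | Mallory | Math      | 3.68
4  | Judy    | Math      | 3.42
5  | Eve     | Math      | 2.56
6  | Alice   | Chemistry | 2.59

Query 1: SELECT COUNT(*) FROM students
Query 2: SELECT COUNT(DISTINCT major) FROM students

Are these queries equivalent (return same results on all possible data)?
No, not equivalent

Query 1 returns: [(6,)]
Query 2 returns: [(3,)]

Reason: COUNT(*) counts rows, COUNT(DISTINCT major) counts unique majors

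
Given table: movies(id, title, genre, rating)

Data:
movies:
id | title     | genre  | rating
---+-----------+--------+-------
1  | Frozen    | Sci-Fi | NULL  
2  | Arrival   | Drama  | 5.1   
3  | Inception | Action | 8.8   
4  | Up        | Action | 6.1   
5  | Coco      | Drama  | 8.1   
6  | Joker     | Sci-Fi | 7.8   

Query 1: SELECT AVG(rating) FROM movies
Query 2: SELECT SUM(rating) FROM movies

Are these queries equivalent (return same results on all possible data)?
No, not equivalent

Query 1 returns: [(7.18,)]
Query 2 returns: [(35.9,)]

Reason: AVG vs SUM give different aggregate values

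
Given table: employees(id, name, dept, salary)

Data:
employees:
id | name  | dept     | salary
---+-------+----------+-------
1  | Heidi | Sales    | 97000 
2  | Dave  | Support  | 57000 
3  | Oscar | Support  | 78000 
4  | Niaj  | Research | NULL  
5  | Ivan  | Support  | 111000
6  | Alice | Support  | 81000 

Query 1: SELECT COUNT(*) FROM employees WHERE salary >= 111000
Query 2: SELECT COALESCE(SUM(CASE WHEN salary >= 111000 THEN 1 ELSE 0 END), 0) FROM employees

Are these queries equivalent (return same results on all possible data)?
Yes, equivalent

Both queries return: [(1,)]

Reason: COUNT with WHERE vs conditional SUM (COALESCE handles empty-table NULL)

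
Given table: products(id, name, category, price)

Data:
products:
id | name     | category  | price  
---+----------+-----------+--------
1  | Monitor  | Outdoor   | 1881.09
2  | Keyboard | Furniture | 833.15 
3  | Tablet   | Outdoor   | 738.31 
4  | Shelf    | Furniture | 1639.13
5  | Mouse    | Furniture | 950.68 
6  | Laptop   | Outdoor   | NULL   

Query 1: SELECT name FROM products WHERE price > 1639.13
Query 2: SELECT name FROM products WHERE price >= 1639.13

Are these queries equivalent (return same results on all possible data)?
No, not equivalent

Query 1 returns: [('Monitor',)]
Query 2 returns: [('Monitor',), ('Shelf',)]

Reason: > vs >= gives different results when price = 1639.13 exists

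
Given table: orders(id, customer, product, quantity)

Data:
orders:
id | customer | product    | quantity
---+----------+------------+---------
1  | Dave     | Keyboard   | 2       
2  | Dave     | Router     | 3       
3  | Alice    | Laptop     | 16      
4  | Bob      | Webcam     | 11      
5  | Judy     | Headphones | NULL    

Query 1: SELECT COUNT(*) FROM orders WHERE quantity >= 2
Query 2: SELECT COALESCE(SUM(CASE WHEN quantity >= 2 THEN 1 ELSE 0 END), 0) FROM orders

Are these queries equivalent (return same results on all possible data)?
Yes, equivalent

Both queries return: [(4,)]

Reason: COUNT with WHERE vs conditional SUM (COALESCE handles empty-table NULL)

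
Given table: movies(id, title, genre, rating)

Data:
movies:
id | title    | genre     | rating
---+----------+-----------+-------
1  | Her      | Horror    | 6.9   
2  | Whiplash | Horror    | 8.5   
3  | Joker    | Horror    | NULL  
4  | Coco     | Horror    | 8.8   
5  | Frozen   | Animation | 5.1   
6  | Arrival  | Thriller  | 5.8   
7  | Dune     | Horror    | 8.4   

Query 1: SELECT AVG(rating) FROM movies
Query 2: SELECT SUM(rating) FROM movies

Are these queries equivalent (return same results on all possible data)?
No, not equivalent

Query 1 returns: [(7.25,)]
Query 2 returns: [(43.5,)]

Reason: AVG vs SUM give different aggregate values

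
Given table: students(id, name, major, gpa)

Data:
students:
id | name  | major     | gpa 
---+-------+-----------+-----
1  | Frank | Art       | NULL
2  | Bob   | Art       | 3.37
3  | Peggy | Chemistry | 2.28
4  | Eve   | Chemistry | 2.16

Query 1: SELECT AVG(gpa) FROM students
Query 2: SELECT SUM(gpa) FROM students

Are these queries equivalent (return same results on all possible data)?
No, not equivalent

Query 1 returns: [(2.6033333333333335,)]
Query 2 returns: [(7.8100000000000005,)]

Reason: AVG vs SUM give different aggregate values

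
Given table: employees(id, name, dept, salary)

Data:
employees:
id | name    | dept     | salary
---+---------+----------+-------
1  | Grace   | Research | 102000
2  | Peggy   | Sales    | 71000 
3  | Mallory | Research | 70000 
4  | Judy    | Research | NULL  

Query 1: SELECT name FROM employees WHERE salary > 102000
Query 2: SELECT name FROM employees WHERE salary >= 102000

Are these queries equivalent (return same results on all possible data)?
No, not equivalent

Query 1 returns: []
Query 2 returns: [('Grace',)]

Reason: > vs >= gives different results when salary = 102000 exists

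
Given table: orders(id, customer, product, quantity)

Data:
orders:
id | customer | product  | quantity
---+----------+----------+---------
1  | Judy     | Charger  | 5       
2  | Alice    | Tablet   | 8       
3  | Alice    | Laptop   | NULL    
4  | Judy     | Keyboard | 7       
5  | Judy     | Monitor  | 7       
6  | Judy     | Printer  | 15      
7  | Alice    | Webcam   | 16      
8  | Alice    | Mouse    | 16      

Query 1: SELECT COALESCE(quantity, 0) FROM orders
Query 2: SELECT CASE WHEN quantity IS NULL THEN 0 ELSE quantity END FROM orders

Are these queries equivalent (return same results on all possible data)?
Yes, equivalent

Both queries return: [(0,), (5,), (7,), (7,), (8,), (15,), (16,), (16,)]

Reason: COALESCE vs CASE for NULL handling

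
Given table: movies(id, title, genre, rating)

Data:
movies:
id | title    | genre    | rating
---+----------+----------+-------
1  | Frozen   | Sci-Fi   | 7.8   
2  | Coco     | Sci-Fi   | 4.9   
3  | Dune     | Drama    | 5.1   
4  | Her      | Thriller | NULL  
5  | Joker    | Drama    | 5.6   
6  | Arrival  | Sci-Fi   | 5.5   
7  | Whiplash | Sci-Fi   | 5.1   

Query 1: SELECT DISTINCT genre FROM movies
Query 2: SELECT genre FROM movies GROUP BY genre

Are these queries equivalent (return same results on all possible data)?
Yes, equivalent

Both queries return: [('Drama',), ('Sci-Fi',), ('Thriller',)]

Reason: Both get unique genres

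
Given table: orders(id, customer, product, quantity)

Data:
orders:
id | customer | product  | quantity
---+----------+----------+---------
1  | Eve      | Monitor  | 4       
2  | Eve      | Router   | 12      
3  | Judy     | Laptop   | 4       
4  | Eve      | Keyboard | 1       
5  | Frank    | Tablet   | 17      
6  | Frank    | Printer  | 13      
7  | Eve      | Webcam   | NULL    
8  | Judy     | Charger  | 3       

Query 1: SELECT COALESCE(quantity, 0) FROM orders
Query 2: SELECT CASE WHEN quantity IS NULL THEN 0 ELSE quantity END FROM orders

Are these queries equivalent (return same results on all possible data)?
Yes, equivalent

Both queries return: [(0,), (1,), (3,), (4,), (4,), (12,), (13,), (17,)]

Reason: COALESCE vs CASE for NULL handling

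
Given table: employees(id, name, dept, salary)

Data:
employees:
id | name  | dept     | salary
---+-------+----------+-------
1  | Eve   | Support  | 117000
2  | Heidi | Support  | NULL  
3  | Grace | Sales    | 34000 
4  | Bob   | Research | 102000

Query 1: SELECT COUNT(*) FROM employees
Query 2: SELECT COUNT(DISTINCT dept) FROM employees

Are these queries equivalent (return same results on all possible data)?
No, not equivalent

Query 1 returns: [(4,)]
Query 2 returns: [(3,)]

Reason: COUNT(*) counts rows, COUNT(DISTINCT dept) counts unique depts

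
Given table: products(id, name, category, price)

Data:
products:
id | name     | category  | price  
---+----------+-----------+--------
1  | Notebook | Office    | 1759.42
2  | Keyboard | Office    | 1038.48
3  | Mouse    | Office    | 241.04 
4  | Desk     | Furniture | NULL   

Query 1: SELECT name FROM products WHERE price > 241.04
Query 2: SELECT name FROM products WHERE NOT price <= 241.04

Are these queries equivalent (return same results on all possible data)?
Yes, equivalent

Both queries return: [('Keyboard',), ('Notebook',)]

Reason: Both filter price > 241.04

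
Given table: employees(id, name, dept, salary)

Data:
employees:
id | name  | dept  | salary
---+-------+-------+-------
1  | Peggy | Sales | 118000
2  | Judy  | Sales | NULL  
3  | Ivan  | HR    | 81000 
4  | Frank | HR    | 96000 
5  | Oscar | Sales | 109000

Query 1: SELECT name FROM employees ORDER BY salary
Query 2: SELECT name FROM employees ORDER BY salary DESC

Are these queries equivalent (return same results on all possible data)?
No, not equivalent

Query 1 returns: [('Judy',), ('Ivan',), ('Frank',), ('Oscar',), ('Peggy',)]
Query 2 returns: [('Peggy',), ('Oscar',), ('Frank',), ('Ivan',), ('Judy',)]

Reason: ASC vs DESC gives opposite ordering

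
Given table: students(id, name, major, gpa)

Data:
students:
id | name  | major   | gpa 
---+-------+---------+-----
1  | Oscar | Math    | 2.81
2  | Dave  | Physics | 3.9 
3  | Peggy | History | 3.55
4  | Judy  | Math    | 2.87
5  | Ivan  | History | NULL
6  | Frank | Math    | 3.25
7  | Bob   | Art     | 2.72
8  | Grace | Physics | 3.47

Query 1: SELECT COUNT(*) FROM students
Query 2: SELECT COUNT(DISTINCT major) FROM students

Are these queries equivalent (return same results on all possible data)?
No, not equivalent

Query 1 returns: [(8,)]
Query 2 returns: [(4,)]

Reason: COUNT(*) counts rows, COUNT(DISTINCT major) counts unique majors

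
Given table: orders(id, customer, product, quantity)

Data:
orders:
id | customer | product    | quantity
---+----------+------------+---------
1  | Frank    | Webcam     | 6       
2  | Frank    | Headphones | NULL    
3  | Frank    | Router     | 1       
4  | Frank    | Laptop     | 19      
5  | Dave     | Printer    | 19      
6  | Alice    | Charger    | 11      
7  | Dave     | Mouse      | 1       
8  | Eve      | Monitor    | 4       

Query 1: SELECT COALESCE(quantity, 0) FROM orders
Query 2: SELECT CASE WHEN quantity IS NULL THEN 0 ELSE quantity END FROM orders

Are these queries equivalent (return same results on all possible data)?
Yes, equivalent

Both queries return: [(0,), (1,), (1,), (4,), (6,), (11,), (19,), (19,)]

Reason: COALESCE vs CASE for NULL handling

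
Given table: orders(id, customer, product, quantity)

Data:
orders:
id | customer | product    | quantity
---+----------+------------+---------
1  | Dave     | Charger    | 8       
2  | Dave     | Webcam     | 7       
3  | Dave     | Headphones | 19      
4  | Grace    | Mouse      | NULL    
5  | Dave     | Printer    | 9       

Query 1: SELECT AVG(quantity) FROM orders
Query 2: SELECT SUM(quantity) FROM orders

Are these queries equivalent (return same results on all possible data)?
No, not equivalent

Query 1 returns: [(10.75,)]
Query 2 returns: [(43,)]

Reason: AVG vs SUM give different aggregate values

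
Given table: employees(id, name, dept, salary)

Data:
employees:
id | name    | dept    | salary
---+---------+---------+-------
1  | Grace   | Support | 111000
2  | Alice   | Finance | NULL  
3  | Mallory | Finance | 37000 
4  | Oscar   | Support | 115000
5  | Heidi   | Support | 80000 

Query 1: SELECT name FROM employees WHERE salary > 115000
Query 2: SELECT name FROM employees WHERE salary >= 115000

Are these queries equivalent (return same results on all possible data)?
No, not equivalent

Query 1 returns: []
Query 2 returns: [('Oscar',)]

Reason: > vs >= gives different results when salary = 115000 exists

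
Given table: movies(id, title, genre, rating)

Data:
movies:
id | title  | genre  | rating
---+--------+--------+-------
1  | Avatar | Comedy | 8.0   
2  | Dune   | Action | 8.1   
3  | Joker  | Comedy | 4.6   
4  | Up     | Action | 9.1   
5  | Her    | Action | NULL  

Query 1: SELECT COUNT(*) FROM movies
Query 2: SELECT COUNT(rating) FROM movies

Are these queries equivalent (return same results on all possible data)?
No, not equivalent

Query 1 returns: [(5,)]
Query 2 returns: [(4,)]

Reason: COUNT(*) includes NULLs, COUNT(column) excludes them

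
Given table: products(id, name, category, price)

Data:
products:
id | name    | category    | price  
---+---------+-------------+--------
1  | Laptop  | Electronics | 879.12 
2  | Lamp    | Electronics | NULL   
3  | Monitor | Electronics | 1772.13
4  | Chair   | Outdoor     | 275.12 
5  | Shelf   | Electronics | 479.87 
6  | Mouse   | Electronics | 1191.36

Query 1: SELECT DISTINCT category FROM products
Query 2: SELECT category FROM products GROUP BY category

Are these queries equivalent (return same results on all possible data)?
Yes, equivalent

Both queries return: [('Electronics',), ('Outdoor',)]

Reason: Both get unique categorys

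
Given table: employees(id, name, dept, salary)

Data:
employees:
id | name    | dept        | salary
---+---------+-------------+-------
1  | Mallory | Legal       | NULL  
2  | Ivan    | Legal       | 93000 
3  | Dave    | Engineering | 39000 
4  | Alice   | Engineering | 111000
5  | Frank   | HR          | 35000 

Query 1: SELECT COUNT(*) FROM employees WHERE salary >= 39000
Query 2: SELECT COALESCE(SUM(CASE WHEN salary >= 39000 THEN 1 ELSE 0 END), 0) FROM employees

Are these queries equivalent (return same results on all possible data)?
Yes, equivalent

Both queries return: [(3,)]

Reason: COUNT with WHERE vs conditional SUM (COALESCE handles empty-table NULL)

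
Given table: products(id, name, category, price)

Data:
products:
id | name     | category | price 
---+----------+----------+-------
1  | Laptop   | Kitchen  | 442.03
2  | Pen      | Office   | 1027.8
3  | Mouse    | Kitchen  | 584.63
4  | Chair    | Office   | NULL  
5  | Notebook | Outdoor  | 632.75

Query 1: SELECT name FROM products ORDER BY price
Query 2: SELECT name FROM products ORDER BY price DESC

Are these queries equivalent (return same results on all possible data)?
No, not equivalent

Query 1 returns: [('Chair',), ('Laptop',), ('Mouse',), ('Notebook',), ('Pen',)]
Query 2 returns: [('Pen',), ('Notebook',), ('Mouse',), ('Laptop',), ('Chair',)]

Reason: ASC vs DESC gives opposite ordering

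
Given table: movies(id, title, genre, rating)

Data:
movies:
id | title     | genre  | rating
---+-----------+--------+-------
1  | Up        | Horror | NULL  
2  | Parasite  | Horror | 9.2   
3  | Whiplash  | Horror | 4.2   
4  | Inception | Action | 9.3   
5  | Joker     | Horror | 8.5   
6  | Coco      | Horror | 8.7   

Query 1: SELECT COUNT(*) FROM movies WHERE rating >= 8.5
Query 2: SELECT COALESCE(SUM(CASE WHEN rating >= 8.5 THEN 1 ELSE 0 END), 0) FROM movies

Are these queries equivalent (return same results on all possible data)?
Yes, equivalent

Both queries return: [(4,)]

Reason: COUNT with WHERE vs conditional SUM (COALESCE handles empty-table NULL)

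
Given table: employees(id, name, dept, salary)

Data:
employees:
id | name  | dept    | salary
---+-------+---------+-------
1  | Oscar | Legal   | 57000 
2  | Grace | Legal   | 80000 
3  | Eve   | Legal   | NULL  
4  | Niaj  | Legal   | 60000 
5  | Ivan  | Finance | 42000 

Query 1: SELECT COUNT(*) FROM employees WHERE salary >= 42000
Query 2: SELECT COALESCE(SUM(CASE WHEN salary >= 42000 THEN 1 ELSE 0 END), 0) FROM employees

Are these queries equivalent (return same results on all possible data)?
Yes, equivalent

Both queries return: [(4,)]

Reason: COUNT with WHERE vs conditional SUM (COALESCE handles empty-table NULL)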